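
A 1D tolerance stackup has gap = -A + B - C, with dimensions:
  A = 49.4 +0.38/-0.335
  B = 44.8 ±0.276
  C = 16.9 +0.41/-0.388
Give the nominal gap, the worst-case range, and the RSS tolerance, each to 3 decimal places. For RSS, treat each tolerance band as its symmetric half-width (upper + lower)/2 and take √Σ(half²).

nominal=-21.500 wc=[-22.566,-20.501] rss=0.603

Stack each dimension's contribution:
  -A: nom -49.400 → Σnom=-49.400; wc +0.335/-0.380 → slack +0.335/-0.380; half-tol=0.358, Σhalf²=0.127806
  +B: nom +44.800 → Σnom=-4.600; wc +0.276/-0.276 → slack +0.611/-0.656; half-tol=0.276, Σhalf²=0.203982
  -C: nom -16.900 → Σnom=-21.500; wc +0.388/-0.410 → slack +0.999/-1.066; half-tol=0.399, Σhalf²=0.363183
Nominal = -21.500. Worst-case = [-21.500 - 1.066, -21.500 + 0.999] = [-22.566, -20.501]. RSS = √0.363183 = 0.603.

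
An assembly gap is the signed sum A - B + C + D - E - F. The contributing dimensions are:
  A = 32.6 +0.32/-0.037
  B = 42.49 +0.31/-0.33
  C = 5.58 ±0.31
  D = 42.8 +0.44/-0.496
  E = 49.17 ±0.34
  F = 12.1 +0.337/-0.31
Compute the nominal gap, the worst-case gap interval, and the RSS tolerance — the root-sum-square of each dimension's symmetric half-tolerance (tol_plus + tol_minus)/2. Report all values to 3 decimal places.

Stack each dimension's contribution:
  +A: nom +32.600 → Σnom=32.600; wc +0.320/-0.037 → slack +0.320/-0.037; half-tol=0.178, Σhalf²=0.031862
  -B: nom -42.490 → Σnom=-9.890; wc +0.330/-0.310 → slack +0.650/-0.347; half-tol=0.320, Σhalf²=0.134262
  +C: nom +5.580 → Σnom=-4.310; wc +0.310/-0.310 → slack +0.960/-0.657; half-tol=0.310, Σhalf²=0.230362
  +D: nom +42.800 → Σnom=38.490; wc +0.440/-0.496 → slack +1.400/-1.153; half-tol=0.468, Σhalf²=0.449386
  -E: nom -49.170 → Σnom=-10.680; wc +0.340/-0.340 → slack +1.740/-1.493; half-tol=0.340, Σhalf²=0.564986
  -F: nom -12.100 → Σnom=-22.780; wc +0.310/-0.337 → slack +2.050/-1.830; half-tol=0.324, Σhalf²=0.669639
Nominal = -22.780. Worst-case = [-22.780 - 1.830, -22.780 + 2.050] = [-24.610, -20.730]. RSS = √0.669639 = 0.818.

nominal=-22.780 wc=[-24.610,-20.730] rss=0.818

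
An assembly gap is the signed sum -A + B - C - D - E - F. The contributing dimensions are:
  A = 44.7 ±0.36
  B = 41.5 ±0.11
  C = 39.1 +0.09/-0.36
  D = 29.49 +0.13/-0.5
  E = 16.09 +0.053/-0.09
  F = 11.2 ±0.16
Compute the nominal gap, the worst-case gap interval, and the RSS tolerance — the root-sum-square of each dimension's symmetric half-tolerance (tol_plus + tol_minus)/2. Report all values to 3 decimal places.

Stack each dimension's contribution:
  -A: nom -44.700 → Σnom=-44.700; wc +0.360/-0.360 → slack +0.360/-0.360; half-tol=0.360, Σhalf²=0.129600
  +B: nom +41.500 → Σnom=-3.200; wc +0.110/-0.110 → slack +0.470/-0.470; half-tol=0.110, Σhalf²=0.141700
  -C: nom -39.100 → Σnom=-42.300; wc +0.360/-0.090 → slack +0.830/-0.560; half-tol=0.225, Σhalf²=0.192325
  -D: nom -29.490 → Σnom=-71.790; wc +0.500/-0.130 → slack +1.330/-0.690; half-tol=0.315, Σhalf²=0.291550
  -E: nom -16.090 → Σnom=-87.880; wc +0.090/-0.053 → slack +1.420/-0.743; half-tol=0.071, Σhalf²=0.296662
  -F: nom -11.200 → Σnom=-99.080; wc +0.160/-0.160 → slack +1.580/-0.903; half-tol=0.160, Σhalf²=0.322262
Nominal = -99.080. Worst-case = [-99.080 - 0.903, -99.080 + 1.580] = [-99.983, -97.500]. RSS = √0.322262 = 0.568.

nominal=-99.080 wc=[-99.983,-97.500] rss=0.568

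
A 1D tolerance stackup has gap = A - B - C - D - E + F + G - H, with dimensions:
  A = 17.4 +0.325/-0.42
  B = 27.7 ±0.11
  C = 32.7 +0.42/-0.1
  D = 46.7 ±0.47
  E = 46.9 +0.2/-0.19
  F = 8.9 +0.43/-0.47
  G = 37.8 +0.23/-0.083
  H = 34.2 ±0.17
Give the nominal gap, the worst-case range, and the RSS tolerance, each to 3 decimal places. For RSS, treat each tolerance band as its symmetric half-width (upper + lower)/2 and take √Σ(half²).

nominal=-124.100 wc=[-126.443,-122.075] rss=0.856

Stack each dimension's contribution:
  +A: nom +17.400 → Σnom=17.400; wc +0.325/-0.420 → slack +0.325/-0.420; half-tol=0.372, Σhalf²=0.138756
  -B: nom -27.700 → Σnom=-10.300; wc +0.110/-0.110 → slack +0.435/-0.530; half-tol=0.110, Σhalf²=0.150856
  -C: nom -32.700 → Σnom=-43.000; wc +0.100/-0.420 → slack +0.535/-0.950; half-tol=0.260, Σhalf²=0.218456
  -D: nom -46.700 → Σnom=-89.700; wc +0.470/-0.470 → slack +1.005/-1.420; half-tol=0.470, Σhalf²=0.439356
  -E: nom -46.900 → Σnom=-136.600; wc +0.190/-0.200 → slack +1.195/-1.620; half-tol=0.195, Σhalf²=0.477381
  +F: nom +8.900 → Σnom=-127.700; wc +0.430/-0.470 → slack +1.625/-2.090; half-tol=0.450, Σhalf²=0.679881
  +G: nom +37.800 → Σnom=-89.900; wc +0.230/-0.083 → slack +1.855/-2.173; half-tol=0.157, Σhalf²=0.704373
  -H: nom -34.200 → Σnom=-124.100; wc +0.170/-0.170 → slack +2.025/-2.343; half-tol=0.170, Σhalf²=0.733274
Nominal = -124.100. Worst-case = [-124.100 - 2.343, -124.100 + 2.025] = [-126.443, -122.075]. RSS = √0.733274 = 0.856.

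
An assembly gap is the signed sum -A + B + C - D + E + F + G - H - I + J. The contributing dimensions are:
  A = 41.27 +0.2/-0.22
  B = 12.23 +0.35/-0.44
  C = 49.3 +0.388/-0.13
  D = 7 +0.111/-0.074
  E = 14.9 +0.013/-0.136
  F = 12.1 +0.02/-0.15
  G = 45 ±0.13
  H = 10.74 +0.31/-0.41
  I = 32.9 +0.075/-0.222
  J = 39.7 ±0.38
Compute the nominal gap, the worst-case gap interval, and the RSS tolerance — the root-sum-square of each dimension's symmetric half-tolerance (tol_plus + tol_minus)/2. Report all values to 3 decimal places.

Stack each dimension's contribution:
  -A: nom -41.270 → Σnom=-41.270; wc +0.220/-0.200 → slack +0.220/-0.200; half-tol=0.210, Σhalf²=0.044100
  +B: nom +12.230 → Σnom=-29.040; wc +0.350/-0.440 → slack +0.570/-0.640; half-tol=0.395, Σhalf²=0.200125
  +C: nom +49.300 → Σnom=20.260; wc +0.388/-0.130 → slack +0.958/-0.770; half-tol=0.259, Σhalf²=0.267206
  -D: nom -7.000 → Σnom=13.260; wc +0.074/-0.111 → slack +1.032/-0.881; half-tol=0.092, Σhalf²=0.275762
  +E: nom +14.900 → Σnom=28.160; wc +0.013/-0.136 → slack +1.045/-1.017; half-tol=0.075, Σhalf²=0.281313
  +F: nom +12.100 → Σnom=40.260; wc +0.020/-0.150 → slack +1.065/-1.167; half-tol=0.085, Σhalf²=0.288538
  +G: nom +45.000 → Σnom=85.260; wc +0.130/-0.130 → slack +1.195/-1.297; half-tol=0.130, Σhalf²=0.305438
  -H: nom -10.740 → Σnom=74.520; wc +0.410/-0.310 → slack +1.605/-1.607; half-tol=0.360, Σhalf²=0.435038
  -I: nom -32.900 → Σnom=41.620; wc +0.222/-0.075 → slack +1.827/-1.682; half-tol=0.148, Σhalf²=0.457090
  +J: nom +39.700 → Σnom=81.320; wc +0.380/-0.380 → slack +2.207/-2.062; half-tol=0.380, Σhalf²=0.601490
Nominal = 81.320. Worst-case = [81.320 - 2.062, 81.320 + 2.207] = [79.258, 83.527]. RSS = √0.601490 = 0.776.

nominal=81.320 wc=[79.258,83.527] rss=0.776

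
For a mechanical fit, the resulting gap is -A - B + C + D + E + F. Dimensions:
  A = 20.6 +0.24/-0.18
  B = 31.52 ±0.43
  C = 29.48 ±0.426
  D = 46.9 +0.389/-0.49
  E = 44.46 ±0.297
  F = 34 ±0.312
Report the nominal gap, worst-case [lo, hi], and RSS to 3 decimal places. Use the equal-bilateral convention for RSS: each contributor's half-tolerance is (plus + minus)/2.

nominal=102.720 wc=[100.525,104.754] rss=0.888

Stack each dimension's contribution:
  -A: nom -20.600 → Σnom=-20.600; wc +0.180/-0.240 → slack +0.180/-0.240; half-tol=0.210, Σhalf²=0.044100
  -B: nom -31.520 → Σnom=-52.120; wc +0.430/-0.430 → slack +0.610/-0.670; half-tol=0.430, Σhalf²=0.229000
  +C: nom +29.480 → Σnom=-22.640; wc +0.426/-0.426 → slack +1.036/-1.096; half-tol=0.426, Σhalf²=0.410476
  +D: nom +46.900 → Σnom=24.260; wc +0.389/-0.490 → slack +1.425/-1.586; half-tol=0.440, Σhalf²=0.603636
  +E: nom +44.460 → Σnom=68.720; wc +0.297/-0.297 → slack +1.722/-1.883; half-tol=0.297, Σhalf²=0.691845
  +F: nom +34.000 → Σnom=102.720; wc +0.312/-0.312 → slack +2.034/-2.195; half-tol=0.312, Σhalf²=0.789189
Nominal = 102.720. Worst-case = [102.720 - 2.195, 102.720 + 2.034] = [100.525, 104.754]. RSS = √0.789189 = 0.888.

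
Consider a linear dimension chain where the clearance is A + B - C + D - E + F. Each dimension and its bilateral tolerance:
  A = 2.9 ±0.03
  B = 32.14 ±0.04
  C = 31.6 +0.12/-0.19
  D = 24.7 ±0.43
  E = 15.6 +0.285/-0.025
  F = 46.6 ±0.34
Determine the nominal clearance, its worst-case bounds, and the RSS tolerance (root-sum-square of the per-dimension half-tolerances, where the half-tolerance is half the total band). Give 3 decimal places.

nominal=59.140 wc=[57.895,60.195] rss=0.592

Stack each dimension's contribution:
  +A: nom +2.900 → Σnom=2.900; wc +0.030/-0.030 → slack +0.030/-0.030; half-tol=0.030, Σhalf²=0.000900
  +B: nom +32.140 → Σnom=35.040; wc +0.040/-0.040 → slack +0.070/-0.070; half-tol=0.040, Σhalf²=0.002500
  -C: nom -31.600 → Σnom=3.440; wc +0.190/-0.120 → slack +0.260/-0.190; half-tol=0.155, Σhalf²=0.026525
  +D: nom +24.700 → Σnom=28.140; wc +0.430/-0.430 → slack +0.690/-0.620; half-tol=0.430, Σhalf²=0.211425
  -E: nom -15.600 → Σnom=12.540; wc +0.025/-0.285 → slack +0.715/-0.905; half-tol=0.155, Σhalf²=0.235450
  +F: nom +46.600 → Σnom=59.140; wc +0.340/-0.340 → slack +1.055/-1.245; half-tol=0.340, Σhalf²=0.351050
Nominal = 59.140. Worst-case = [59.140 - 1.245, 59.140 + 1.055] = [57.895, 60.195]. RSS = √0.351050 = 0.592.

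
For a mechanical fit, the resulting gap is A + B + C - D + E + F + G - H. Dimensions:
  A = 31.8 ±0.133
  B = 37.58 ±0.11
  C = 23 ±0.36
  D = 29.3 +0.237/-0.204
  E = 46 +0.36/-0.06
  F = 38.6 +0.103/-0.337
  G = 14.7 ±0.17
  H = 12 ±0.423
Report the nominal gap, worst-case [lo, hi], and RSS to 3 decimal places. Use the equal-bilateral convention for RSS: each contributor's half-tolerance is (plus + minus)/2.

nominal=150.380 wc=[148.550,152.243] rss=0.713

Stack each dimension's contribution:
  +A: nom +31.800 → Σnom=31.800; wc +0.133/-0.133 → slack +0.133/-0.133; half-tol=0.133, Σhalf²=0.017689
  +B: nom +37.580 → Σnom=69.380; wc +0.110/-0.110 → slack +0.243/-0.243; half-tol=0.110, Σhalf²=0.029789
  +C: nom +23.000 → Σnom=92.380; wc +0.360/-0.360 → slack +0.603/-0.603; half-tol=0.360, Σhalf²=0.159389
  -D: nom -29.300 → Σnom=63.080; wc +0.204/-0.237 → slack +0.807/-0.840; half-tol=0.220, Σhalf²=0.208009
  +E: nom +46.000 → Σnom=109.080; wc +0.360/-0.060 → slack +1.167/-0.900; half-tol=0.210, Σhalf²=0.252109
  +F: nom +38.600 → Σnom=147.680; wc +0.103/-0.337 → slack +1.270/-1.237; half-tol=0.220, Σhalf²=0.300509
  +G: nom +14.700 → Σnom=162.380; wc +0.170/-0.170 → slack +1.440/-1.407; half-tol=0.170, Σhalf²=0.329409
  -H: nom -12.000 → Σnom=150.380; wc +0.423/-0.423 → slack +1.863/-1.830; half-tol=0.423, Σhalf²=0.508338
Nominal = 150.380. Worst-case = [150.380 - 1.830, 150.380 + 1.863] = [148.550, 152.243]. RSS = √0.508338 = 0.713.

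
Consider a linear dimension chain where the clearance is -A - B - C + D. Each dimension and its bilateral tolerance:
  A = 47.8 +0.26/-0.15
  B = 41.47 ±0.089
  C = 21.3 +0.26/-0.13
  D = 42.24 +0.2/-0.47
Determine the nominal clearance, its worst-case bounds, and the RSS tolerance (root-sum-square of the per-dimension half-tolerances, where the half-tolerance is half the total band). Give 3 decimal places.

nominal=-68.330 wc=[-69.409,-67.761] rss=0.447

Stack each dimension's contribution:
  -A: nom -47.800 → Σnom=-47.800; wc +0.150/-0.260 → slack +0.150/-0.260; half-tol=0.205, Σhalf²=0.042025
  -B: nom -41.470 → Σnom=-89.270; wc +0.089/-0.089 → slack +0.239/-0.349; half-tol=0.089, Σhalf²=0.049946
  -C: nom -21.300 → Σnom=-110.570; wc +0.130/-0.260 → slack +0.369/-0.609; half-tol=0.195, Σhalf²=0.087971
  +D: nom +42.240 → Σnom=-68.330; wc +0.200/-0.470 → slack +0.569/-1.079; half-tol=0.335, Σhalf²=0.200196
Nominal = -68.330. Worst-case = [-68.330 - 1.079, -68.330 + 0.569] = [-69.409, -67.761]. RSS = √0.200196 = 0.447.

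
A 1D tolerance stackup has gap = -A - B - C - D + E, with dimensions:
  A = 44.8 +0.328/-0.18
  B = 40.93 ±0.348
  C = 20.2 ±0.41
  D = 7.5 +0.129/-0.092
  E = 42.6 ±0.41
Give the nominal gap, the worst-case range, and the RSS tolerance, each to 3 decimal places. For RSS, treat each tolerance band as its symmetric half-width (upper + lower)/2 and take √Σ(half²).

nominal=-70.830 wc=[-72.455,-69.390] rss=0.731

Stack each dimension's contribution:
  -A: nom -44.800 → Σnom=-44.800; wc +0.180/-0.328 → slack +0.180/-0.328; half-tol=0.254, Σhalf²=0.064516
  -B: nom -40.930 → Σnom=-85.730; wc +0.348/-0.348 → slack +0.528/-0.676; half-tol=0.348, Σhalf²=0.185620
  -C: nom -20.200 → Σnom=-105.930; wc +0.410/-0.410 → slack +0.938/-1.086; half-tol=0.410, Σhalf²=0.353720
  -D: nom -7.500 → Σnom=-113.430; wc +0.092/-0.129 → slack +1.030/-1.215; half-tol=0.111, Σhalf²=0.365930
  +E: nom +42.600 → Σnom=-70.830; wc +0.410/-0.410 → slack +1.440/-1.625; half-tol=0.410, Σhalf²=0.534030
Nominal = -70.830. Worst-case = [-70.830 - 1.625, -70.830 + 1.440] = [-72.455, -69.390]. RSS = √0.534030 = 0.731.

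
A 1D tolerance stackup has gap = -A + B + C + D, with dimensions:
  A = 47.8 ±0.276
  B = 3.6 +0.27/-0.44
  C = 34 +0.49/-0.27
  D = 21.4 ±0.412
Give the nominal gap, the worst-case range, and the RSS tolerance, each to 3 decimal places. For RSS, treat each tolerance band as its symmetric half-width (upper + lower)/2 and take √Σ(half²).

nominal=11.200 wc=[9.802,12.648] rss=0.719

Stack each dimension's contribution:
  -A: nom -47.800 → Σnom=-47.800; wc +0.276/-0.276 → slack +0.276/-0.276; half-tol=0.276, Σhalf²=0.076176
  +B: nom +3.600 → Σnom=-44.200; wc +0.270/-0.440 → slack +0.546/-0.716; half-tol=0.355, Σhalf²=0.202201
  +C: nom +34.000 → Σnom=-10.200; wc +0.490/-0.270 → slack +1.036/-0.986; half-tol=0.380, Σhalf²=0.346601
  +D: nom +21.400 → Σnom=11.200; wc +0.412/-0.412 → slack +1.448/-1.398; half-tol=0.412, Σhalf²=0.516345
Nominal = 11.200. Worst-case = [11.200 - 1.398, 11.200 + 1.448] = [9.802, 12.648]. RSS = √0.516345 = 0.719.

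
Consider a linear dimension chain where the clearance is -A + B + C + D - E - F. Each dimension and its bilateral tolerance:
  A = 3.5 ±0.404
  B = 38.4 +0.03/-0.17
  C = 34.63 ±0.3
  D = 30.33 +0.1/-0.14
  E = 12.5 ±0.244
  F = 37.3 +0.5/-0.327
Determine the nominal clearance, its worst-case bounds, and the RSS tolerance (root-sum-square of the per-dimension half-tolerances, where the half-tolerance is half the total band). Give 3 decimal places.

Stack each dimension's contribution:
  -A: nom -3.500 → Σnom=-3.500; wc +0.404/-0.404 → slack +0.404/-0.404; half-tol=0.404, Σhalf²=0.163216
  +B: nom +38.400 → Σnom=34.900; wc +0.030/-0.170 → slack +0.434/-0.574; half-tol=0.100, Σhalf²=0.173216
  +C: nom +34.630 → Σnom=69.530; wc +0.300/-0.300 → slack +0.734/-0.874; half-tol=0.300, Σhalf²=0.263216
  +D: nom +30.330 → Σnom=99.860; wc +0.100/-0.140 → slack +0.834/-1.014; half-tol=0.120, Σhalf²=0.277616
  -E: nom -12.500 → Σnom=87.360; wc +0.244/-0.244 → slack +1.078/-1.258; half-tol=0.244, Σhalf²=0.337152
  -F: nom -37.300 → Σnom=50.060; wc +0.327/-0.500 → slack +1.405/-1.758; half-tol=0.413, Σhalf²=0.508134
Nominal = 50.060. Worst-case = [50.060 - 1.758, 50.060 + 1.405] = [48.302, 51.465]. RSS = √0.508134 = 0.713.

nominal=50.060 wc=[48.302,51.465] rss=0.713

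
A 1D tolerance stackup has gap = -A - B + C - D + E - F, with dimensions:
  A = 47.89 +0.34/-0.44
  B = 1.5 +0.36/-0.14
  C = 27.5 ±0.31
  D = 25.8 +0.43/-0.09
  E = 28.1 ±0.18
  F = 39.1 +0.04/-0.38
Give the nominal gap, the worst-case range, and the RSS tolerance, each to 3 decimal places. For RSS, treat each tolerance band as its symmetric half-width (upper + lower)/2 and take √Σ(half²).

Stack each dimension's contribution:
  -A: nom -47.890 → Σnom=-47.890; wc +0.440/-0.340 → slack +0.440/-0.340; half-tol=0.390, Σhalf²=0.152100
  -B: nom -1.500 → Σnom=-49.390; wc +0.140/-0.360 → slack +0.580/-0.700; half-tol=0.250, Σhalf²=0.214600
  +C: nom +27.500 → Σnom=-21.890; wc +0.310/-0.310 → slack +0.890/-1.010; half-tol=0.310, Σhalf²=0.310700
  -D: nom -25.800 → Σnom=-47.690; wc +0.090/-0.430 → slack +0.980/-1.440; half-tol=0.260, Σhalf²=0.378300
  +E: nom +28.100 → Σnom=-19.590; wc +0.180/-0.180 → slack +1.160/-1.620; half-tol=0.180, Σhalf²=0.410700
  -F: nom -39.100 → Σnom=-58.690; wc +0.380/-0.040 → slack +1.540/-1.660; half-tol=0.210, Σhalf²=0.454800
Nominal = -58.690. Worst-case = [-58.690 - 1.660, -58.690 + 1.540] = [-60.350, -57.150]. RSS = √0.454800 = 0.674.

nominal=-58.690 wc=[-60.350,-57.150] rss=0.674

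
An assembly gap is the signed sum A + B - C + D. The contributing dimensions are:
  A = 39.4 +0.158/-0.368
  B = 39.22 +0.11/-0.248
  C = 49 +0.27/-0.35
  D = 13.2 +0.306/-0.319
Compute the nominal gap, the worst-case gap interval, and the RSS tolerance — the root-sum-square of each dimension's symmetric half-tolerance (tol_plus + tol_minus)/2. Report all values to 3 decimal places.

Stack each dimension's contribution:
  +A: nom +39.400 → Σnom=39.400; wc +0.158/-0.368 → slack +0.158/-0.368; half-tol=0.263, Σhalf²=0.069169
  +B: nom +39.220 → Σnom=78.620; wc +0.110/-0.248 → slack +0.268/-0.616; half-tol=0.179, Σhalf²=0.101210
  -C: nom -49.000 → Σnom=29.620; wc +0.350/-0.270 → slack +0.618/-0.886; half-tol=0.310, Σhalf²=0.197310
  +D: nom +13.200 → Σnom=42.820; wc +0.306/-0.319 → slack +0.924/-1.205; half-tol=0.312, Σhalf²=0.294966
Nominal = 42.820. Worst-case = [42.820 - 1.205, 42.820 + 0.924] = [41.615, 43.744]. RSS = √0.294966 = 0.543.

nominal=42.820 wc=[41.615,43.744] rss=0.543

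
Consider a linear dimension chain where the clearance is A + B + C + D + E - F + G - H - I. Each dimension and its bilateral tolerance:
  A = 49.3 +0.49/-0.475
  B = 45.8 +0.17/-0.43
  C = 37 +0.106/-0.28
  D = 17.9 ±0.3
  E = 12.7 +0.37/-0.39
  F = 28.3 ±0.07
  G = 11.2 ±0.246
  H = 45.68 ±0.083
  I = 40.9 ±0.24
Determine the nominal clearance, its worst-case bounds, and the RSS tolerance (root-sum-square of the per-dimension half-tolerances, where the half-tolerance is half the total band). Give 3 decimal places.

nominal=59.020 wc=[56.506,61.095] rss=0.851

Stack each dimension's contribution:
  +A: nom +49.300 → Σnom=49.300; wc +0.490/-0.475 → slack +0.490/-0.475; half-tol=0.482, Σhalf²=0.232806
  +B: nom +45.800 → Σnom=95.100; wc +0.170/-0.430 → slack +0.660/-0.905; half-tol=0.300, Σhalf²=0.322806
  +C: nom +37.000 → Σnom=132.100; wc +0.106/-0.280 → slack +0.766/-1.185; half-tol=0.193, Σhalf²=0.360055
  +D: nom +17.900 → Σnom=150.000; wc +0.300/-0.300 → slack +1.066/-1.485; half-tol=0.300, Σhalf²=0.450055
  +E: nom +12.700 → Σnom=162.700; wc +0.370/-0.390 → slack +1.436/-1.875; half-tol=0.380, Σhalf²=0.594455
  -F: nom -28.300 → Σnom=134.400; wc +0.070/-0.070 → slack +1.506/-1.945; half-tol=0.070, Σhalf²=0.599355
  +G: nom +11.200 → Σnom=145.600; wc +0.246/-0.246 → slack +1.752/-2.191; half-tol=0.246, Σhalf²=0.659871
  -H: nom -45.680 → Σnom=99.920; wc +0.083/-0.083 → slack +1.835/-2.274; half-tol=0.083, Σhalf²=0.666760
  -I: nom -40.900 → Σnom=59.020; wc +0.240/-0.240 → slack +2.075/-2.514; half-tol=0.240, Σhalf²=0.724360
Nominal = 59.020. Worst-case = [59.020 - 2.514, 59.020 + 2.075] = [56.506, 61.095]. RSS = √0.724360 = 0.851.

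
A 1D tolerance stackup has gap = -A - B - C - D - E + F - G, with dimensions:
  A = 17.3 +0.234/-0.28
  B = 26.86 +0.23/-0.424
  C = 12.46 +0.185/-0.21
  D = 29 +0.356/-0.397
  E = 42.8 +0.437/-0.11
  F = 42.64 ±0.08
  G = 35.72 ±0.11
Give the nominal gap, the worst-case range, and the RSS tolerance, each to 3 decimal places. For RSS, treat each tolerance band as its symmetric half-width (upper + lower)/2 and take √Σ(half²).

nominal=-121.500 wc=[-123.132,-119.889] rss=0.669

Stack each dimension's contribution:
  -A: nom -17.300 → Σnom=-17.300; wc +0.280/-0.234 → slack +0.280/-0.234; half-tol=0.257, Σhalf²=0.066049
  -B: nom -26.860 → Σnom=-44.160; wc +0.424/-0.230 → slack +0.704/-0.464; half-tol=0.327, Σhalf²=0.172978
  -C: nom -12.460 → Σnom=-56.620; wc +0.210/-0.185 → slack +0.914/-0.649; half-tol=0.198, Σhalf²=0.211984
  -D: nom -29.000 → Σnom=-85.620; wc +0.397/-0.356 → slack +1.311/-1.005; half-tol=0.377, Σhalf²=0.353737
  -E: nom -42.800 → Σnom=-128.420; wc +0.110/-0.437 → slack +1.421/-1.442; half-tol=0.274, Σhalf²=0.428539
  +F: nom +42.640 → Σnom=-85.780; wc +0.080/-0.080 → slack +1.501/-1.522; half-tol=0.080, Σhalf²=0.434939
  -G: nom -35.720 → Σnom=-121.500; wc +0.110/-0.110 → slack +1.611/-1.632; half-tol=0.110, Σhalf²=0.447039
Nominal = -121.500. Worst-case = [-121.500 - 1.632, -121.500 + 1.611] = [-123.132, -119.889]. RSS = √0.447039 = 0.669.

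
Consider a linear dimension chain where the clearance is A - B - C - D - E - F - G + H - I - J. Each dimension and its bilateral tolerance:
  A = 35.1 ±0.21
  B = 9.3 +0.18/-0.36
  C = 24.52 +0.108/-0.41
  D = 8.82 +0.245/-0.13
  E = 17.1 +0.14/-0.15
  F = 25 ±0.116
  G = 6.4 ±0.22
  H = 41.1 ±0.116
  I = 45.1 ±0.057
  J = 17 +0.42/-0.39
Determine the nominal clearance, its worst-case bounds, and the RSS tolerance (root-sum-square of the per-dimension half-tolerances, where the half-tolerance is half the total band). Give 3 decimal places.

nominal=-77.040 wc=[-78.852,-74.881] rss=0.695

Stack each dimension's contribution:
  +A: nom +35.100 → Σnom=35.100; wc +0.210/-0.210 → slack +0.210/-0.210; half-tol=0.210, Σhalf²=0.044100
  -B: nom -9.300 → Σnom=25.800; wc +0.360/-0.180 → slack +0.570/-0.390; half-tol=0.270, Σhalf²=0.117000
  -C: nom -24.520 → Σnom=1.280; wc +0.410/-0.108 → slack +0.980/-0.498; half-tol=0.259, Σhalf²=0.184081
  -D: nom -8.820 → Σnom=-7.540; wc +0.130/-0.245 → slack +1.110/-0.743; half-tol=0.188, Σhalf²=0.219237
  -E: nom -17.100 → Σnom=-24.640; wc +0.150/-0.140 → slack +1.260/-0.883; half-tol=0.145, Σhalf²=0.240262
  -F: nom -25.000 → Σnom=-49.640; wc +0.116/-0.116 → slack +1.376/-0.999; half-tol=0.116, Σhalf²=0.253718
  -G: nom -6.400 → Σnom=-56.040; wc +0.220/-0.220 → slack +1.596/-1.219; half-tol=0.220, Σhalf²=0.302118
  +H: nom +41.100 → Σnom=-14.940; wc +0.116/-0.116 → slack +1.712/-1.335; half-tol=0.116, Σhalf²=0.315574
  -I: nom -45.100 → Σnom=-60.040; wc +0.057/-0.057 → slack +1.769/-1.392; half-tol=0.057, Σhalf²=0.318823
  -J: nom -17.000 → Σnom=-77.040; wc +0.390/-0.420 → slack +2.159/-1.812; half-tol=0.405, Σhalf²=0.482848
Nominal = -77.040. Worst-case = [-77.040 - 1.812, -77.040 + 2.159] = [-78.852, -74.881]. RSS = √0.482848 = 0.695.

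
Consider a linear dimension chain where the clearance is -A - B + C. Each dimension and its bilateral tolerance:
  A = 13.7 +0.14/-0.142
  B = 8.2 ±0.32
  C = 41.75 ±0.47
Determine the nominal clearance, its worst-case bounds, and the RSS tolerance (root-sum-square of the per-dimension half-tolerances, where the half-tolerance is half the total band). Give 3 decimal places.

Stack each dimension's contribution:
  -A: nom -13.700 → Σnom=-13.700; wc +0.142/-0.140 → slack +0.142/-0.140; half-tol=0.141, Σhalf²=0.019881
  -B: nom -8.200 → Σnom=-21.900; wc +0.320/-0.320 → slack +0.462/-0.460; half-tol=0.320, Σhalf²=0.122281
  +C: nom +41.750 → Σnom=19.850; wc +0.470/-0.470 → slack +0.932/-0.930; half-tol=0.470, Σhalf²=0.343181
Nominal = 19.850. Worst-case = [19.850 - 0.930, 19.850 + 0.932] = [18.920, 20.782]. RSS = √0.343181 = 0.586.

nominal=19.850 wc=[18.920,20.782] rss=0.586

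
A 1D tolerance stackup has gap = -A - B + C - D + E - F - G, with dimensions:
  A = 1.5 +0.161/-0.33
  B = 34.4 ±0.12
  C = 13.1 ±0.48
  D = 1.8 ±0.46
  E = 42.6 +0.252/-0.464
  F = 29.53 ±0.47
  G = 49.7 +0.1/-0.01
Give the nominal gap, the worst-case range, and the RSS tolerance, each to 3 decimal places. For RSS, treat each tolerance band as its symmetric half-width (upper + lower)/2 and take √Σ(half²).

Stack each dimension's contribution:
  -A: nom -1.500 → Σnom=-1.500; wc +0.330/-0.161 → slack +0.330/-0.161; half-tol=0.245, Σhalf²=0.060270
  -B: nom -34.400 → Σnom=-35.900; wc +0.120/-0.120 → slack +0.450/-0.281; half-tol=0.120, Σhalf²=0.074670
  +C: nom +13.100 → Σnom=-22.800; wc +0.480/-0.480 → slack +0.930/-0.761; half-tol=0.480, Σhalf²=0.305070
  -D: nom -1.800 → Σnom=-24.600; wc +0.460/-0.460 → slack +1.390/-1.221; half-tol=0.460, Σhalf²=0.516670
  +E: nom +42.600 → Σnom=18.000; wc +0.252/-0.464 → slack +1.642/-1.685; half-tol=0.358, Σhalf²=0.644834
  -F: nom -29.530 → Σnom=-11.530; wc +0.470/-0.470 → slack +2.112/-2.155; half-tol=0.470, Σhalf²=0.865734
  -G: nom -49.700 → Σnom=-61.230; wc +0.010/-0.100 → slack +2.122/-2.255; half-tol=0.055, Σhalf²=0.868759
Nominal = -61.230. Worst-case = [-61.230 - 2.255, -61.230 + 2.122] = [-63.485, -59.108]. RSS = √0.868759 = 0.932.

nominal=-61.230 wc=[-63.485,-59.108] rss=0.932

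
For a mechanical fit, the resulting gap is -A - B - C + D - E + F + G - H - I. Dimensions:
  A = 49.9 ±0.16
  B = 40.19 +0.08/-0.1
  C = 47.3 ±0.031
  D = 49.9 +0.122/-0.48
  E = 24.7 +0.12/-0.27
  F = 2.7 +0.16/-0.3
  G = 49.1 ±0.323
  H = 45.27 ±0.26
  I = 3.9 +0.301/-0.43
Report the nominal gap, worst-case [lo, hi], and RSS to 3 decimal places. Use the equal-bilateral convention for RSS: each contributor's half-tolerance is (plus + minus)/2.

nominal=-109.560 wc=[-111.615,-107.704] rss=0.722

Stack each dimension's contribution:
  -A: nom -49.900 → Σnom=-49.900; wc +0.160/-0.160 → slack +0.160/-0.160; half-tol=0.160, Σhalf²=0.025600
  -B: nom -40.190 → Σnom=-90.090; wc +0.100/-0.080 → slack +0.260/-0.240; half-tol=0.090, Σhalf²=0.033700
  -C: nom -47.300 → Σnom=-137.390; wc +0.031/-0.031 → slack +0.291/-0.271; half-tol=0.031, Σhalf²=0.034661
  +D: nom +49.900 → Σnom=-87.490; wc +0.122/-0.480 → slack +0.413/-0.751; half-tol=0.301, Σhalf²=0.125262
  -E: nom -24.700 → Σnom=-112.190; wc +0.270/-0.120 → slack +0.683/-0.871; half-tol=0.195, Σhalf²=0.163287
  +F: nom +2.700 → Σnom=-109.490; wc +0.160/-0.300 → slack +0.843/-1.171; half-tol=0.230, Σhalf²=0.216187
  +G: nom +49.100 → Σnom=-60.390; wc +0.323/-0.323 → slack +1.166/-1.494; half-tol=0.323, Σhalf²=0.320516
  -H: nom -45.270 → Σnom=-105.660; wc +0.260/-0.260 → slack +1.426/-1.754; half-tol=0.260, Σhalf²=0.388116
  -I: nom -3.900 → Σnom=-109.560; wc +0.430/-0.301 → slack +1.856/-2.055; half-tol=0.365, Σhalf²=0.521706
Nominal = -109.560. Worst-case = [-109.560 - 2.055, -109.560 + 1.856] = [-111.615, -107.704]. RSS = √0.521706 = 0.722.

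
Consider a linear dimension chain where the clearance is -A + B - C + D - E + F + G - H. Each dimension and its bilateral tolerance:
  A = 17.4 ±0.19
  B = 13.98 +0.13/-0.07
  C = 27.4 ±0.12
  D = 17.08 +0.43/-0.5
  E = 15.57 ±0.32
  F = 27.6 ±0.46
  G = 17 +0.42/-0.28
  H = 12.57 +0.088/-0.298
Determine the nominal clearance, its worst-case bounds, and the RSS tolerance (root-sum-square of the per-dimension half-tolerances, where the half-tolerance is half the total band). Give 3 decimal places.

nominal=2.720 wc=[0.692,5.088] rss=0.866

Stack each dimension's contribution:
  -A: nom -17.400 → Σnom=-17.400; wc +0.190/-0.190 → slack +0.190/-0.190; half-tol=0.190, Σhalf²=0.036100
  +B: nom +13.980 → Σnom=-3.420; wc +0.130/-0.070 → slack +0.320/-0.260; half-tol=0.100, Σhalf²=0.046100
  -C: nom -27.400 → Σnom=-30.820; wc +0.120/-0.120 → slack +0.440/-0.380; half-tol=0.120, Σhalf²=0.060500
  +D: nom +17.080 → Σnom=-13.740; wc +0.430/-0.500 → slack +0.870/-0.880; half-tol=0.465, Σhalf²=0.276725
  -E: nom -15.570 → Σnom=-29.310; wc +0.320/-0.320 → slack +1.190/-1.200; half-tol=0.320, Σhalf²=0.379125
  +F: nom +27.600 → Σnom=-1.710; wc +0.460/-0.460 → slack +1.650/-1.660; half-tol=0.460, Σhalf²=0.590725
  +G: nom +17.000 → Σnom=15.290; wc +0.420/-0.280 → slack +2.070/-1.940; half-tol=0.350, Σhalf²=0.713225
  -H: nom -12.570 → Σnom=2.720; wc +0.298/-0.088 → slack +2.368/-2.028; half-tol=0.193, Σhalf²=0.750474
Nominal = 2.720. Worst-case = [2.720 - 2.028, 2.720 + 2.368] = [0.692, 5.088]. RSS = √0.750474 = 0.866.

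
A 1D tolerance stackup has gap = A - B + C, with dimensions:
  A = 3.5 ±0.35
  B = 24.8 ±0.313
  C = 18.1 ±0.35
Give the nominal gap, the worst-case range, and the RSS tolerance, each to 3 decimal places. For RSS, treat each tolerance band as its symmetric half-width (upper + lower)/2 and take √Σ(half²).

nominal=-3.200 wc=[-4.213,-2.187] rss=0.586

Stack each dimension's contribution:
  +A: nom +3.500 → Σnom=3.500; wc +0.350/-0.350 → slack +0.350/-0.350; half-tol=0.350, Σhalf²=0.122500
  -B: nom -24.800 → Σnom=-21.300; wc +0.313/-0.313 → slack +0.663/-0.663; half-tol=0.313, Σhalf²=0.220469
  +C: nom +18.100 → Σnom=-3.200; wc +0.350/-0.350 → slack +1.013/-1.013; half-tol=0.350, Σhalf²=0.342969
Nominal = -3.200. Worst-case = [-3.200 - 1.013, -3.200 + 1.013] = [-4.213, -2.187]. RSS = √0.342969 = 0.586.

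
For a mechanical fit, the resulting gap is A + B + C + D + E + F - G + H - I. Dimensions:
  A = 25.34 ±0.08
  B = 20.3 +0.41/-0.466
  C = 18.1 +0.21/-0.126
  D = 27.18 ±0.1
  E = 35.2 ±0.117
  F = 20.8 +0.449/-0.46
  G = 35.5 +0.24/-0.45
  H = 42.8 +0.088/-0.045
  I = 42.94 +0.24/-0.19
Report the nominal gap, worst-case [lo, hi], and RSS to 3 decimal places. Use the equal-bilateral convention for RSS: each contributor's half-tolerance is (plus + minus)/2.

Stack each dimension's contribution:
  +A: nom +25.340 → Σnom=25.340; wc +0.080/-0.080 → slack +0.080/-0.080; half-tol=0.080, Σhalf²=0.006400
  +B: nom +20.300 → Σnom=45.640; wc +0.410/-0.466 → slack +0.490/-0.546; half-tol=0.438, Σhalf²=0.198244
  +C: nom +18.100 → Σnom=63.740; wc +0.210/-0.126 → slack +0.700/-0.672; half-tol=0.168, Σhalf²=0.226468
  +D: nom +27.180 → Σnom=90.920; wc +0.100/-0.100 → slack +0.800/-0.772; half-tol=0.100, Σhalf²=0.236468
  +E: nom +35.200 → Σnom=126.120; wc +0.117/-0.117 → slack +0.917/-0.889; half-tol=0.117, Σhalf²=0.250157
  +F: nom +20.800 → Σnom=146.920; wc +0.449/-0.460 → slack +1.366/-1.349; half-tol=0.455, Σhalf²=0.456727
  -G: nom -35.500 → Σnom=111.420; wc +0.450/-0.240 → slack +1.816/-1.589; half-tol=0.345, Σhalf²=0.575752
  +H: nom +42.800 → Σnom=154.220; wc +0.088/-0.045 → slack +1.904/-1.634; half-tol=0.067, Σhalf²=0.580174
  -I: nom -42.940 → Σnom=111.280; wc +0.190/-0.240 → slack +2.094/-1.874; half-tol=0.215, Σhalf²=0.626399
Nominal = 111.280. Worst-case = [111.280 - 1.874, 111.280 + 2.094] = [109.406, 113.374]. RSS = √0.626399 = 0.791.

nominal=111.280 wc=[109.406,113.374] rss=0.791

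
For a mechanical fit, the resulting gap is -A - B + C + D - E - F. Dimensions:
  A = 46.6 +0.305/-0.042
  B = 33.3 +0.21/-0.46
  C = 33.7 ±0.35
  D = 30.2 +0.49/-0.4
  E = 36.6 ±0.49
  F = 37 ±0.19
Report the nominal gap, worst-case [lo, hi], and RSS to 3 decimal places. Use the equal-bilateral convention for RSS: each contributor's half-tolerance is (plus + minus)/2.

Stack each dimension's contribution:
  -A: nom -46.600 → Σnom=-46.600; wc +0.042/-0.305 → slack +0.042/-0.305; half-tol=0.173, Σhalf²=0.030102
  -B: nom -33.300 → Σnom=-79.900; wc +0.460/-0.210 → slack +0.502/-0.515; half-tol=0.335, Σhalf²=0.142327
  +C: nom +33.700 → Σnom=-46.200; wc +0.350/-0.350 → slack +0.852/-0.865; half-tol=0.350, Σhalf²=0.264827
  +D: nom +30.200 → Σnom=-16.000; wc +0.490/-0.400 → slack +1.342/-1.265; half-tol=0.445, Σhalf²=0.462852
  -E: nom -36.600 → Σnom=-52.600; wc +0.490/-0.490 → slack +1.832/-1.755; half-tol=0.490, Σhalf²=0.702952
  -F: nom -37.000 → Σnom=-89.600; wc +0.190/-0.190 → slack +2.022/-1.945; half-tol=0.190, Σhalf²=0.739052
Nominal = -89.600. Worst-case = [-89.600 - 1.945, -89.600 + 2.022] = [-91.545, -87.578]. RSS = √0.739052 = 0.860.

nominal=-89.600 wc=[-91.545,-87.578] rss=0.860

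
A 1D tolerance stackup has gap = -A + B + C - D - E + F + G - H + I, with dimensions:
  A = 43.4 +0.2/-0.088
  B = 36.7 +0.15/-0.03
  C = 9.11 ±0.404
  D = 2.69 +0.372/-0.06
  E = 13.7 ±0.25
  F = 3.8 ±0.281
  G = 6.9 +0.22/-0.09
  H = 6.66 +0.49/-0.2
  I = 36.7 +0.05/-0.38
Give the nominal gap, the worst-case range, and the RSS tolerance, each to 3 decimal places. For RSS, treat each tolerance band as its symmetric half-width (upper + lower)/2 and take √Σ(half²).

Stack each dimension's contribution:
  -A: nom -43.400 → Σnom=-43.400; wc +0.088/-0.200 → slack +0.088/-0.200; half-tol=0.144, Σhalf²=0.020736
  +B: nom +36.700 → Σnom=-6.700; wc +0.150/-0.030 → slack +0.238/-0.230; half-tol=0.090, Σhalf²=0.028836
  +C: nom +9.110 → Σnom=2.410; wc +0.404/-0.404 → slack +0.642/-0.634; half-tol=0.404, Σhalf²=0.192052
  -D: nom -2.690 → Σnom=-0.280; wc +0.060/-0.372 → slack +0.702/-1.006; half-tol=0.216, Σhalf²=0.238708
  -E: nom -13.700 → Σnom=-13.980; wc +0.250/-0.250 → slack +0.952/-1.256; half-tol=0.250, Σhalf²=0.301208
  +F: nom +3.800 → Σnom=-10.180; wc +0.281/-0.281 → slack +1.233/-1.537; half-tol=0.281, Σhalf²=0.380169
  +G: nom +6.900 → Σnom=-3.280; wc +0.220/-0.090 → slack +1.453/-1.627; half-tol=0.155, Σhalf²=0.404194
  -H: nom -6.660 → Σnom=-9.940; wc +0.200/-0.490 → slack +1.653/-2.117; half-tol=0.345, Σhalf²=0.523219
  +I: nom +36.700 → Σnom=26.760; wc +0.050/-0.380 → slack +1.703/-2.497; half-tol=0.215, Σhalf²=0.569444
Nominal = 26.760. Worst-case = [26.760 - 2.497, 26.760 + 1.703] = [24.263, 28.463]. RSS = √0.569444 = 0.755.

nominal=26.760 wc=[24.263,28.463] rss=0.755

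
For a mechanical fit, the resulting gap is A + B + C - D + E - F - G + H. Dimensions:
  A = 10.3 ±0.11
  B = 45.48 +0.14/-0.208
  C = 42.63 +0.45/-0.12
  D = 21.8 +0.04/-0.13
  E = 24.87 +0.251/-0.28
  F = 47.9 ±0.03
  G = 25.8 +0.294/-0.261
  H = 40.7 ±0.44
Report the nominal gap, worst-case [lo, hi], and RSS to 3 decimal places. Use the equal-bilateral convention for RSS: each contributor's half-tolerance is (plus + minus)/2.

nominal=68.480 wc=[66.958,70.292] rss=0.688

Stack each dimension's contribution:
  +A: nom +10.300 → Σnom=10.300; wc +0.110/-0.110 → slack +0.110/-0.110; half-tol=0.110, Σhalf²=0.012100
  +B: nom +45.480 → Σnom=55.780; wc +0.140/-0.208 → slack +0.250/-0.318; half-tol=0.174, Σhalf²=0.042376
  +C: nom +42.630 → Σnom=98.410; wc +0.450/-0.120 → slack +0.700/-0.438; half-tol=0.285, Σhalf²=0.123601
  -D: nom -21.800 → Σnom=76.610; wc +0.130/-0.040 → slack +0.830/-0.478; half-tol=0.085, Σhalf²=0.130826
  +E: nom +24.870 → Σnom=101.480; wc +0.251/-0.280 → slack +1.081/-0.758; half-tol=0.266, Σhalf²=0.201316
  -F: nom -47.900 → Σnom=53.580; wc +0.030/-0.030 → slack +1.111/-0.788; half-tol=0.030, Σhalf²=0.202216
  -G: nom -25.800 → Σnom=27.780; wc +0.261/-0.294 → slack +1.372/-1.082; half-tol=0.277, Σhalf²=0.279223
  +H: nom +40.700 → Σnom=68.480; wc +0.440/-0.440 → slack +1.812/-1.522; half-tol=0.440, Σhalf²=0.472823
Nominal = 68.480. Worst-case = [68.480 - 1.522, 68.480 + 1.812] = [66.958, 70.292]. RSS = √0.472823 = 0.688.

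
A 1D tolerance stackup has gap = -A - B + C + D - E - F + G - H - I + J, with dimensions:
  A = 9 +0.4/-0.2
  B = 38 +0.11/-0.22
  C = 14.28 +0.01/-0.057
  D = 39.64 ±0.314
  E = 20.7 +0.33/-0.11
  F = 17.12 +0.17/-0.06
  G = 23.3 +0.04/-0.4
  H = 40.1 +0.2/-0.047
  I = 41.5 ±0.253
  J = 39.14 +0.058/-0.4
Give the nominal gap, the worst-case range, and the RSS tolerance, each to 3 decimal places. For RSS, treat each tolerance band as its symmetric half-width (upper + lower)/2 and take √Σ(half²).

Stack each dimension's contribution:
  -A: nom -9.000 → Σnom=-9.000; wc +0.200/-0.400 → slack +0.200/-0.400; half-tol=0.300, Σhalf²=0.090000
  -B: nom -38.000 → Σnom=-47.000; wc +0.220/-0.110 → slack +0.420/-0.510; half-tol=0.165, Σhalf²=0.117225
  +C: nom +14.280 → Σnom=-32.720; wc +0.010/-0.057 → slack +0.430/-0.567; half-tol=0.034, Σhalf²=0.118347
  +D: nom +39.640 → Σnom=6.920; wc +0.314/-0.314 → slack +0.744/-0.881; half-tol=0.314, Σhalf²=0.216943
  -E: nom -20.700 → Σnom=-13.780; wc +0.110/-0.330 → slack +0.854/-1.211; half-tol=0.220, Σhalf²=0.265343
  -F: nom -17.120 → Σnom=-30.900; wc +0.060/-0.170 → slack +0.914/-1.381; half-tol=0.115, Σhalf²=0.278568
  +G: nom +23.300 → Σnom=-7.600; wc +0.040/-0.400 → slack +0.954/-1.781; half-tol=0.220, Σhalf²=0.326968
  -H: nom -40.100 → Σnom=-47.700; wc +0.047/-0.200 → slack +1.001/-1.981; half-tol=0.123, Σhalf²=0.342221
  -I: nom -41.500 → Σnom=-89.200; wc +0.253/-0.253 → slack +1.254/-2.234; half-tol=0.253, Σhalf²=0.406230
  +J: nom +39.140 → Σnom=-50.060; wc +0.058/-0.400 → slack +1.312/-2.634; half-tol=0.229, Σhalf²=0.458671
Nominal = -50.060. Worst-case = [-50.060 - 2.634, -50.060 + 1.312] = [-52.694, -48.748]. RSS = √0.458671 = 0.677.

nominal=-50.060 wc=[-52.694,-48.748] rss=0.677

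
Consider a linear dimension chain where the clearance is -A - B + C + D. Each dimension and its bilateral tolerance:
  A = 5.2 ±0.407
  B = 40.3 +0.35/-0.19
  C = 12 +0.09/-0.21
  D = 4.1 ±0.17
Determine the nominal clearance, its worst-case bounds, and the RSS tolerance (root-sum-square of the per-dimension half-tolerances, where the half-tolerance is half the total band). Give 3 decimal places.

Stack each dimension's contribution:
  -A: nom -5.200 → Σnom=-5.200; wc +0.407/-0.407 → slack +0.407/-0.407; half-tol=0.407, Σhalf²=0.165649
  -B: nom -40.300 → Σnom=-45.500; wc +0.190/-0.350 → slack +0.597/-0.757; half-tol=0.270, Σhalf²=0.238549
  +C: nom +12.000 → Σnom=-33.500; wc +0.090/-0.210 → slack +0.687/-0.967; half-tol=0.150, Σhalf²=0.261049
  +D: nom +4.100 → Σnom=-29.400; wc +0.170/-0.170 → slack +0.857/-1.137; half-tol=0.170, Σhalf²=0.289949
Nominal = -29.400. Worst-case = [-29.400 - 1.137, -29.400 + 0.857] = [-30.537, -28.543]. RSS = √0.289949 = 0.538.

nominal=-29.400 wc=[-30.537,-28.543] rss=0.538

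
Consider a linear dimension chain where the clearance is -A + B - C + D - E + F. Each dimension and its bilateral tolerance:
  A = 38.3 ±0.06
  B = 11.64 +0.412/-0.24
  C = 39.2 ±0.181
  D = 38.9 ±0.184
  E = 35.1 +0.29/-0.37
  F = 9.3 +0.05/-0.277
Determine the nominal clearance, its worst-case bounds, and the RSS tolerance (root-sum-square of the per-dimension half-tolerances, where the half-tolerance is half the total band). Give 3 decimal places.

Stack each dimension's contribution:
  -A: nom -38.300 → Σnom=-38.300; wc +0.060/-0.060 → slack +0.060/-0.060; half-tol=0.060, Σhalf²=0.003600
  +B: nom +11.640 → Σnom=-26.660; wc +0.412/-0.240 → slack +0.472/-0.300; half-tol=0.326, Σhalf²=0.109876
  -C: nom -39.200 → Σnom=-65.860; wc +0.181/-0.181 → slack +0.653/-0.481; half-tol=0.181, Σhalf²=0.142637
  +D: nom +38.900 → Σnom=-26.960; wc +0.184/-0.184 → slack +0.837/-0.665; half-tol=0.184, Σhalf²=0.176493
  -E: nom -35.100 → Σnom=-62.060; wc +0.370/-0.290 → slack +1.207/-0.955; half-tol=0.330, Σhalf²=0.285393
  +F: nom +9.300 → Σnom=-52.760; wc +0.050/-0.277 → slack +1.257/-1.232; half-tol=0.164, Σhalf²=0.312125
Nominal = -52.760. Worst-case = [-52.760 - 1.232, -52.760 + 1.257] = [-53.992, -51.503]. RSS = √0.312125 = 0.559.

nominal=-52.760 wc=[-53.992,-51.503] rss=0.559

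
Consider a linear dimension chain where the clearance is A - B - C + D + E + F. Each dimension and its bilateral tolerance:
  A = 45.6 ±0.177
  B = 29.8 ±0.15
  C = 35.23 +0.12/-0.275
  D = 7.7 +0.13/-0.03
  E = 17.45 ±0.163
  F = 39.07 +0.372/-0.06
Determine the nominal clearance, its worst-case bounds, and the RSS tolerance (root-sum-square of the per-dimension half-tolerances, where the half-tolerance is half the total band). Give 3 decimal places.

nominal=44.790 wc=[44.090,46.057] rss=0.415

Stack each dimension's contribution:
  +A: nom +45.600 → Σnom=45.600; wc +0.177/-0.177 → slack +0.177/-0.177; half-tol=0.177, Σhalf²=0.031329
  -B: nom -29.800 → Σnom=15.800; wc +0.150/-0.150 → slack +0.327/-0.327; half-tol=0.150, Σhalf²=0.053829
  -C: nom -35.230 → Σnom=-19.430; wc +0.275/-0.120 → slack +0.602/-0.447; half-tol=0.198, Σhalf²=0.092835
  +D: nom +7.700 → Σnom=-11.730; wc +0.130/-0.030 → slack +0.732/-0.477; half-tol=0.080, Σhalf²=0.099235
  +E: nom +17.450 → Σnom=5.720; wc +0.163/-0.163 → slack +0.895/-0.640; half-tol=0.163, Σhalf²=0.125804
  +F: nom +39.070 → Σnom=44.790; wc +0.372/-0.060 → slack +1.267/-0.700; half-tol=0.216, Σhalf²=0.172460
Nominal = 44.790. Worst-case = [44.790 - 0.700, 44.790 + 1.267] = [44.090, 46.057]. RSS = √0.172460 = 0.415.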